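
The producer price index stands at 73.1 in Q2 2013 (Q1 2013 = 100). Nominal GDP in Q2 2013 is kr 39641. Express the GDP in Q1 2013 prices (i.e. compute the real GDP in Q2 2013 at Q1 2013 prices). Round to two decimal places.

Real = Nominal ÷ (Index/100) = 39641 ÷ (73.1/100)
     = 39641 ÷ 0.731 = 54228.4542

54228.45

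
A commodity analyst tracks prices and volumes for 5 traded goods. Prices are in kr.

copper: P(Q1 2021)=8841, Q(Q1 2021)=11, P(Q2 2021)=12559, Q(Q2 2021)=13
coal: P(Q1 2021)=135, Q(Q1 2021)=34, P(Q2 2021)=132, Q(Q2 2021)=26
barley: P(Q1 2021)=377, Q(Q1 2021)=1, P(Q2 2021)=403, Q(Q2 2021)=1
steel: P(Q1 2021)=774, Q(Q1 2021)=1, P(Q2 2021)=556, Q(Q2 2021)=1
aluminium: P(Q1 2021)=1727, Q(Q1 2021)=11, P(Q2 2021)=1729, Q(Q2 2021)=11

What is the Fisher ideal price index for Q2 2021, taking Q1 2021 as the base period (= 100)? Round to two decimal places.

134.00

Laspeyres component (base-period weights):
ΣP(Q2 2021)Q(Q1 2021) = 12559×11 + 132×34 + 403×1 + 556×1 + 1729×11 = 138149 + 4488 + 403 + 556 + 19019 = 162615
ΣP(Q1 2021)Q(Q1 2021) = 8841×11 + 135×34 + 377×1 + 774×1 + 1727×11 = 97251 + 4590 + 377 + 774 + 18997 = 121989
L = 162615 / 121989 × 100 = 133.3030
Paasche component (current-period weights):
ΣP(Q2 2021)Q(Q2 2021) = 12559×13 + 132×26 + 403×1 + 556×1 + 1729×11 = 163267 + 3432 + 403 + 556 + 19019 = 186677
ΣP(Q1 2021)Q(Q2 2021) = 8841×13 + 135×26 + 377×1 + 774×1 + 1727×11 = 114933 + 3510 + 377 + 774 + 18997 = 138591
P = 186677 / 138591 × 100 = 134.6963
Fisher = √(L × P) = √(133.3030 × 134.6963) = 133.9979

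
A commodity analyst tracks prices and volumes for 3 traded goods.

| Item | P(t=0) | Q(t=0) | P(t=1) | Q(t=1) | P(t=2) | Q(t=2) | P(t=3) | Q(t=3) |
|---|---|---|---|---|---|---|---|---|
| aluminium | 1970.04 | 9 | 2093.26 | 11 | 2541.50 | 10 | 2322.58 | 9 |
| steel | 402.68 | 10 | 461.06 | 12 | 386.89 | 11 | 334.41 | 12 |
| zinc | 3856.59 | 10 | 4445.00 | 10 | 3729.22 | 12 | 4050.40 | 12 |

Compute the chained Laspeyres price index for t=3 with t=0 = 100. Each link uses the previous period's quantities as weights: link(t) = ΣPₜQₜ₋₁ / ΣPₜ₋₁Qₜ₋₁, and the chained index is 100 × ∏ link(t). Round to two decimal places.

Link t=0→t=1:
ΣP(t=1)Q(t=0) = 2093.26×9 + 461.06×10 + 4445.00×10 = 18839.34 + 4610.6 + 44450 = 67899.94
ΣP(t=0)Q(t=0) = 1970.04×9 + 402.68×10 + 3856.59×10 = 17730.36 + 4026.8 + 38565.9 = 60323.06
link = 67899.94/60323.06 = 1.125605
Link t=1→t=2:
ΣP(t=2)Q(t=1) = 2541.50×11 + 386.89×12 + 3729.22×10 = 27956.5 + 4642.68 + 37292.2 = 69891.38
ΣP(t=1)Q(t=1) = 2093.26×11 + 461.06×12 + 4445.00×10 = 23025.86 + 5532.72 + 44450 = 73008.58
link = 69891.38/73008.58 = 0.957304
Link t=2→t=3:
ΣP(t=3)Q(t=2) = 2322.58×10 + 334.41×11 + 4050.40×12 = 23225.8 + 3678.51 + 48604.8 = 75509.11
ΣP(t=2)Q(t=2) = 2541.50×10 + 386.89×11 + 3729.22×12 = 25415 + 4255.79 + 44750.64 = 74421.43
link = 75509.11/74421.43 = 1.014615
Chained index = 100 × 1.125605 × 0.957304 × 1.014615 = 109.3294

109.33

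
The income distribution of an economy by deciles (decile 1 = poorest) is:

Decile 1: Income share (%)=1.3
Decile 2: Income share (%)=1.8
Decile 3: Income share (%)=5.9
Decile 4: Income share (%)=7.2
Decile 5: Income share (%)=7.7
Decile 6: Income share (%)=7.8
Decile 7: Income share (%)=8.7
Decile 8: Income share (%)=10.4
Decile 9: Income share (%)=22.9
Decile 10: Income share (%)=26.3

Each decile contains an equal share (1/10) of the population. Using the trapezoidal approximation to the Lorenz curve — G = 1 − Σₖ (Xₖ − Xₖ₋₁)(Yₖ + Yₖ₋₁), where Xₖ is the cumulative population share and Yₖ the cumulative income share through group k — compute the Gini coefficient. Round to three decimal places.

0.400

Cumulative income shares Yₖ: 0.0130, 0.0310, 0.0900, 0.1620, 0.2390, 0.3170, 0.4040, 0.5080, 0.7370, 1.0000
Σ (Xₖ−Xₖ₋₁)(Yₖ+Yₖ₋₁) = (1/10)(0.0130+0.0000) + (1/10)(0.0310+0.0130) + (1/10)(0.0900+0.0310) + (1/10)(0.1620+0.0900) + (1/10)(0.2390+0.1620) + (1/10)(0.3170+0.2390) + (1/10)(0.4040+0.3170) + (1/10)(0.5080+0.4040) + (1/10)(0.7370+0.5080) + (1/10)(1.0000+0.7370)
  = 0.0013 + 0.0044 + 0.0121 + 0.0252 + 0.0401 + 0.0556 + 0.0721 + 0.0912 + 0.1245 + 0.1737 = 0.6002
G = 1 − 0.6002 = 0.3998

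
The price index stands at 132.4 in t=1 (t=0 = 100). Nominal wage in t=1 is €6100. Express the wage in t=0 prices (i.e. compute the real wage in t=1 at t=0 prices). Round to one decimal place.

4607.3

Real = Nominal ÷ (Index/100) = 6100 ÷ (132.4/100)
     = 6100 ÷ 1.324 = 4607.2508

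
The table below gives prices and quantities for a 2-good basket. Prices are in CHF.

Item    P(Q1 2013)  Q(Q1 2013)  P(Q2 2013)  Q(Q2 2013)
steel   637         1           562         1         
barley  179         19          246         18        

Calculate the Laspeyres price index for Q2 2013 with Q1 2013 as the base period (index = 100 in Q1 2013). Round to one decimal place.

Laspeyres price index uses base-period quantities as weights.
ΣP(Q2 2013)·Q(Q1 2013) = 562×1 + 246×19 = 562 + 4674 = 5236
ΣP(Q1 2013)·Q(Q1 2013) = 637×1 + 179×19 = 637 + 3401 = 4038
Index = 5236 / 4038 × 100 = 129.6682

129.7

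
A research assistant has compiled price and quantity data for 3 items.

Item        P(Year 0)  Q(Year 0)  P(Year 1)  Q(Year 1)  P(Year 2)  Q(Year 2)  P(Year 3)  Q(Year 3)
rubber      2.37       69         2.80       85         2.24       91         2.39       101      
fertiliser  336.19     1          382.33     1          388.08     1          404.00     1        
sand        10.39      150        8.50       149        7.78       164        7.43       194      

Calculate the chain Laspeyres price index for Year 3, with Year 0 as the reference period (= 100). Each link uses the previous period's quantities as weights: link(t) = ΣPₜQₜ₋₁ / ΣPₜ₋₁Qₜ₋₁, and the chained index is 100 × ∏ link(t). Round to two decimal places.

Link Year 0→Year 1:
ΣP(Year 1)Q(Year 0) = 2.80×69 + 382.33×1 + 8.50×150 = 193.2 + 382.33 + 1275 = 1850.53
ΣP(Year 0)Q(Year 0) = 2.37×69 + 336.19×1 + 10.39×150 = 163.53 + 336.19 + 1558.5 = 2058.22
link = 1850.53/2058.22 = 0.899092
Link Year 1→Year 2:
ΣP(Year 2)Q(Year 1) = 2.24×85 + 388.08×1 + 7.78×149 = 190.4 + 388.08 + 1159.22 = 1737.7
ΣP(Year 1)Q(Year 1) = 2.80×85 + 382.33×1 + 8.50×149 = 238 + 382.33 + 1266.5 = 1886.83
link = 1737.7/1886.83 = 0.920963
Link Year 2→Year 3:
ΣP(Year 3)Q(Year 2) = 2.39×91 + 404.00×1 + 7.43×164 = 217.49 + 404 + 1218.52 = 1840.01
ΣP(Year 2)Q(Year 2) = 2.24×91 + 388.08×1 + 7.78×164 = 203.84 + 388.08 + 1275.92 = 1867.84
link = 1840.01/1867.84 = 0.985100
Chained index = 100 × 0.899092 × 0.920963 × 0.985100 = 81.5693

81.57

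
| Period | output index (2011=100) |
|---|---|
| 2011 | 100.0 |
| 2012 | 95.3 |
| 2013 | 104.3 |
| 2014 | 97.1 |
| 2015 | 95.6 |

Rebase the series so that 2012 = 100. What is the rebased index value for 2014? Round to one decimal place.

101.9

Rebased(2014) = 97.1 / 95.3 × 100 = 101.8888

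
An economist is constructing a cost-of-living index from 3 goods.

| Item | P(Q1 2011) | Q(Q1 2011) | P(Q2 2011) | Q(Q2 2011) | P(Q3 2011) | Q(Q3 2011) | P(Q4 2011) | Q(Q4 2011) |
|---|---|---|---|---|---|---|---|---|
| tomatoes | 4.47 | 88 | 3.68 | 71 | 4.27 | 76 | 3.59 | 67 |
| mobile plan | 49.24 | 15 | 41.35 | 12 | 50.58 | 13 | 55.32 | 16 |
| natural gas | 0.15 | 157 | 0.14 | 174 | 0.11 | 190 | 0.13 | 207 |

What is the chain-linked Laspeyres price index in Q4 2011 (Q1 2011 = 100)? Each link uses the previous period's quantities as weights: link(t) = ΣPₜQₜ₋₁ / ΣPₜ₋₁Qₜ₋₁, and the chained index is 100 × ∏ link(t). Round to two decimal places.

100.73

Link Q1 2011→Q2 2011:
ΣP(Q2 2011)Q(Q1 2011) = 3.68×88 + 41.35×15 + 0.14×157 = 323.84 + 620.25 + 21.98 = 966.07
ΣP(Q1 2011)Q(Q1 2011) = 4.47×88 + 49.24×15 + 0.15×157 = 393.36 + 738.6 + 23.55 = 1155.51
link = 966.07/1155.51 = 0.836055
Link Q2 2011→Q3 2011:
ΣP(Q3 2011)Q(Q2 2011) = 4.27×71 + 50.58×12 + 0.11×174 = 303.17 + 606.96 + 19.14 = 929.27
ΣP(Q2 2011)Q(Q2 2011) = 3.68×71 + 41.35×12 + 0.14×174 = 261.28 + 496.2 + 24.36 = 781.84
link = 929.27/781.84 = 1.188568
Link Q3 2011→Q4 2011:
ΣP(Q4 2011)Q(Q3 2011) = 3.59×76 + 55.32×13 + 0.13×190 = 272.84 + 719.16 + 24.7 = 1016.7
ΣP(Q3 2011)Q(Q3 2011) = 4.27×76 + 50.58×13 + 0.11×190 = 324.52 + 657.54 + 20.9 = 1002.96
link = 1016.7/1002.96 = 1.013699
Chained index = 100 × 0.836055 × 1.188568 × 1.013699 = 100.7322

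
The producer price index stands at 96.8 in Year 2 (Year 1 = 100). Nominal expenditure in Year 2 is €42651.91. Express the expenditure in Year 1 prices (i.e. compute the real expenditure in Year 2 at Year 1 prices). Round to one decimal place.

Real = Nominal ÷ (Index/100) = 42651.91 ÷ (96.8/100)
     = 42651.91 ÷ 0.968 = 44061.8905

44061.9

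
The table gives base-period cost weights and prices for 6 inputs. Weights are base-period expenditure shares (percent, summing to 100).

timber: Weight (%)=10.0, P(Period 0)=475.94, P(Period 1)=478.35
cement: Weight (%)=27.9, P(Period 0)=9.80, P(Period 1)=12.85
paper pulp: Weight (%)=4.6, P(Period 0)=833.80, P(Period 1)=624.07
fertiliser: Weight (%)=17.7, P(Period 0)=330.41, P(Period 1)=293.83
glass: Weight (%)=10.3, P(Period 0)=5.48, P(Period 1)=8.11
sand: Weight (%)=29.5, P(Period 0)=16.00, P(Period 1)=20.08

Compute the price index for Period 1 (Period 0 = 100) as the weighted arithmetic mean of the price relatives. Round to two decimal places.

timber: 10.0 × (478.35/475.94) = 10.0 × 1.005064 = 10.0506
cement: 27.9 × (12.85/9.80) = 27.9 × 1.311224 = 36.5832
paper pulp: 4.6 × (624.07/833.80) = 4.6 × 0.748465 = 3.4429
fertiliser: 17.7 × (293.83/330.41) = 17.7 × 0.889289 = 15.7404
glass: 10.3 × (8.11/5.48) = 10.3 × 1.479927 = 15.2432
sand: 29.5 × (20.08/16.00) = 29.5 × 1.255000 = 37.0225
Index = Σ wᵢ·(p₁ᵢ/p₀ᵢ) = 10.0506 + 36.5832 + 3.4429 + 15.7404 + 15.2432 + 37.0225 = 118.0829

118.08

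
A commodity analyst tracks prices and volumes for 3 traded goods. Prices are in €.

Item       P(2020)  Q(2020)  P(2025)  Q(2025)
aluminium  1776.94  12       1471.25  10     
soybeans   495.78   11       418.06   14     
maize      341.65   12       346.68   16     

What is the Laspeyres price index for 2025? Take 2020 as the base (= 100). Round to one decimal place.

Laspeyres price index uses base-period quantities as weights.
ΣP(2025)·Q(2020) = 1471.25×12 + 418.06×11 + 346.68×12 = 17655 + 4598.66 + 4160.16 = 26413.82
ΣP(2020)·Q(2020) = 1776.94×12 + 495.78×11 + 341.65×12 = 21323.28 + 5453.58 + 4099.8 = 30876.66
Index = 26413.82 / 30876.66 × 100 = 85.5462

85.5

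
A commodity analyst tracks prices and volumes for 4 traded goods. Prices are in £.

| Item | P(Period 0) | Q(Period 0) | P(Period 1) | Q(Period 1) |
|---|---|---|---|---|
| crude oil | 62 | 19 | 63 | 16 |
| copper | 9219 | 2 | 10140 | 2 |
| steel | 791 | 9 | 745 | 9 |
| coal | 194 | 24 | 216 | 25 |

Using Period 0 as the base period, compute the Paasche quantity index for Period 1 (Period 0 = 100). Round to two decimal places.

Paasche quantity index uses current-period prices as weights.
ΣP(Period 1)·Q(Period 1) = 63×16 + 10140×2 + 745×9 + 216×25 = 1008 + 20280 + 6705 + 5400 = 33393
ΣP(Period 1)·Q(Period 0) = 63×19 + 10140×2 + 745×9 + 216×24 = 1197 + 20280 + 6705 + 5184 = 33366
Index = 33393 / 33366 × 100 = 100.0809

100.08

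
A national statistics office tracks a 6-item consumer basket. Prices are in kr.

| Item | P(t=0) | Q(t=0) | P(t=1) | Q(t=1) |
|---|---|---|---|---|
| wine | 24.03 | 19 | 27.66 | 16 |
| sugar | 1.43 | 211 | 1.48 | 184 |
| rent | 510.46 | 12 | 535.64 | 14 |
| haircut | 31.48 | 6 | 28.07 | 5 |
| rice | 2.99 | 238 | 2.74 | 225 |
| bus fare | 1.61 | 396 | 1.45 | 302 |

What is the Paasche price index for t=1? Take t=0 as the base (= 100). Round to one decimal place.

103.3

Paasche price index uses current-period quantities as weights.
ΣP(t=1)·Q(t=1) = 27.66×16 + 1.48×184 + 535.64×14 + 28.07×5 + 2.74×225 + 1.45×302 = 442.56 + 272.32 + 7498.96 + 140.35 + 616.5 + 437.9 = 9408.59
ΣP(t=0)·Q(t=1) = 24.03×16 + 1.43×184 + 510.46×14 + 31.48×5 + 2.99×225 + 1.61×302 = 384.48 + 263.12 + 7146.44 + 157.4 + 672.75 + 486.22 = 9110.41
Index = 9408.59 / 9110.41 × 100 = 103.2730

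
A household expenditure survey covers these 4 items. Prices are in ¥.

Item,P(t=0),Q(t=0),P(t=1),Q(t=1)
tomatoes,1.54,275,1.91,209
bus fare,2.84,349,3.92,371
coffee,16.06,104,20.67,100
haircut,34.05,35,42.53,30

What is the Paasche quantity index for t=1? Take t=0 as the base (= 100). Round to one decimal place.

Paasche quantity index uses current-period prices as weights.
ΣP(t=1)·Q(t=1) = 1.91×209 + 3.92×371 + 20.67×100 + 42.53×30 = 399.19 + 1454.32 + 2067 + 1275.9 = 5196.41
ΣP(t=1)·Q(t=0) = 1.91×275 + 3.92×349 + 20.67×104 + 42.53×35 = 525.25 + 1368.08 + 2149.68 + 1488.55 = 5531.56
Index = 5196.41 / 5531.56 × 100 = 93.9411

93.9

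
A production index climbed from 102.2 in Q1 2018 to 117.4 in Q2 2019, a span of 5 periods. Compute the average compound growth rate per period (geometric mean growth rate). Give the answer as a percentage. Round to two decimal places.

2.81%

Growth factor = (117.4/102.2)^(1/5) = (1.148728)^(1/5) = 1.028119
Growth rate = 1.028119 − 1 = 0.028119 = 2.8119%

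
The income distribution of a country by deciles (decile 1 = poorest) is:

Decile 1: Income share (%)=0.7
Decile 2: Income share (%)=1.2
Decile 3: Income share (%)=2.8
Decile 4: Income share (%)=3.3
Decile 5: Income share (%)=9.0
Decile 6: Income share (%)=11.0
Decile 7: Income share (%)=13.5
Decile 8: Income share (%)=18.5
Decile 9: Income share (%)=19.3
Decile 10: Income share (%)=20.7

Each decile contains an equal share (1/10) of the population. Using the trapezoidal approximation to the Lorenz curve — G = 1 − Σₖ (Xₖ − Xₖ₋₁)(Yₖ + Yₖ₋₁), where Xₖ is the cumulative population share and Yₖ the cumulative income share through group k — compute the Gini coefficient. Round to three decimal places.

Cumulative income shares Yₖ: 0.0070, 0.0190, 0.0470, 0.0800, 0.1700, 0.2800, 0.4150, 0.6000, 0.7930, 1.0000
Σ (Xₖ−Xₖ₋₁)(Yₖ+Yₖ₋₁) = (1/10)(0.0070+0.0000) + (1/10)(0.0190+0.0070) + (1/10)(0.0470+0.0190) + (1/10)(0.0800+0.0470) + (1/10)(0.1700+0.0800) + (1/10)(0.2800+0.1700) + (1/10)(0.4150+0.2800) + (1/10)(0.6000+0.4150) + (1/10)(0.7930+0.6000) + (1/10)(1.0000+0.7930)
  = 0.0007 + 0.0026 + 0.0066 + 0.0127 + 0.0250 + 0.0450 + 0.0695 + 0.1015 + 0.1393 + 0.1793 = 0.5822
G = 1 − 0.5822 = 0.4178

0.418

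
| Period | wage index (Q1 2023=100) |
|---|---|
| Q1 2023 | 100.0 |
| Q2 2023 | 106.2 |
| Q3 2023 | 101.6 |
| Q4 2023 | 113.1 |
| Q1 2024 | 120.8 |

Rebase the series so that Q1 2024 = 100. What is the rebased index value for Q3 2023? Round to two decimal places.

Rebased(Q3 2023) = 101.6 / 120.8 × 100 = 84.1060

84.11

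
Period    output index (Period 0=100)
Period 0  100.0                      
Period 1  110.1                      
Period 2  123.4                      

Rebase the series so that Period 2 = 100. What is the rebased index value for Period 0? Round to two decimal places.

81.04

Rebased(Period 0) = 100.0 / 123.4 × 100 = 81.0373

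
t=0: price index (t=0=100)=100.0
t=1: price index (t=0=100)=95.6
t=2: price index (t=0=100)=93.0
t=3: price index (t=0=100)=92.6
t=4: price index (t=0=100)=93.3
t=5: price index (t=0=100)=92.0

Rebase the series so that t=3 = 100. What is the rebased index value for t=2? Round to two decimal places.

Rebased(t=2) = 93.0 / 92.6 × 100 = 100.4320

100.43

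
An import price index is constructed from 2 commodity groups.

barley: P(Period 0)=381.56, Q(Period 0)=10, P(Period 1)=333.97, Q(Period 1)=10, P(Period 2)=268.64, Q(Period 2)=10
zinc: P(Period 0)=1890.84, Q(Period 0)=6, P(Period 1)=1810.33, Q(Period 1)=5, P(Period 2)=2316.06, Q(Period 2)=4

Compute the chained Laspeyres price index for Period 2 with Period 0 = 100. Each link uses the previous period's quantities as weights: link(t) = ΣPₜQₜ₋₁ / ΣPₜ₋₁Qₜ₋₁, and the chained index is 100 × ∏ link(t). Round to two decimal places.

107.85

Link Period 0→Period 1:
ΣP(Period 1)Q(Period 0) = 333.97×10 + 1810.33×6 = 3339.7 + 10861.98 = 14201.68
ΣP(Period 0)Q(Period 0) = 381.56×10 + 1890.84×6 = 3815.6 + 11345.04 = 15160.64
link = 14201.68/15160.64 = 0.936747
Link Period 1→Period 2:
ΣP(Period 2)Q(Period 1) = 268.64×10 + 2316.06×5 = 2686.4 + 11580.3 = 14266.7
ΣP(Period 1)Q(Period 1) = 333.97×10 + 1810.33×5 = 3339.7 + 9051.65 = 12391.35
link = 14266.7/12391.35 = 1.151343
Chained index = 100 × 0.936747 × 1.151343 = 107.8517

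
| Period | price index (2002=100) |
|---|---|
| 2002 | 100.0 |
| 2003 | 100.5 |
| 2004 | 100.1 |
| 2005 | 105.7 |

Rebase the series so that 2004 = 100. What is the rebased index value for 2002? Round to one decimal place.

99.9

Rebased(2002) = 100.0 / 100.1 × 100 = 99.9001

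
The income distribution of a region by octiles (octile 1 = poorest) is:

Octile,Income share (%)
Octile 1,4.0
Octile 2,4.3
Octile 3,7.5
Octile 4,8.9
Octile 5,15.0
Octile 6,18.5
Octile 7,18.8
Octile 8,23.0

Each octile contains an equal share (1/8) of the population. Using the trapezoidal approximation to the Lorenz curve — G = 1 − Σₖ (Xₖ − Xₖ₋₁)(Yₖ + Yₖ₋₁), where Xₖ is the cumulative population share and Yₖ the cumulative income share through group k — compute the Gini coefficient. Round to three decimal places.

Cumulative income shares Yₖ: 0.0400, 0.0830, 0.1580, 0.2470, 0.3970, 0.5820, 0.7700, 1.0000
Σ (Xₖ−Xₖ₋₁)(Yₖ+Yₖ₋₁) = (1/8)(0.0400+0.0000) + (1/8)(0.0830+0.0400) + (1/8)(0.1580+0.0830) + (1/8)(0.2470+0.1580) + (1/8)(0.3970+0.2470) + (1/8)(0.5820+0.3970) + (1/8)(0.7700+0.5820) + (1/8)(1.0000+0.7700)
  = 0.0050 + 0.0154 + 0.0301 + 0.0506 + 0.0805 + 0.1224 + 0.1690 + 0.2213 = 0.6943
G = 1 − 0.6943 = 0.3057

0.306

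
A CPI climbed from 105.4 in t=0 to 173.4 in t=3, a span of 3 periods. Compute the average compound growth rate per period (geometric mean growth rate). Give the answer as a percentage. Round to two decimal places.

18.05%

Growth factor = (173.4/105.4)^(1/3) = (1.645161)^(1/3) = 1.180510
Growth rate = 1.180510 − 1 = 0.180510 = 18.0510%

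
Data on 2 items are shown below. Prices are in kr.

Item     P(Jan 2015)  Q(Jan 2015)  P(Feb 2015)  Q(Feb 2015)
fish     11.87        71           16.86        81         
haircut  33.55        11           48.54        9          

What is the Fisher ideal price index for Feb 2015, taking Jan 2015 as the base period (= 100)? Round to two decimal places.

Laspeyres component (base-period weights):
ΣP(Feb 2015)Q(Jan 2015) = 16.86×71 + 48.54×11 = 1197.06 + 533.94 = 1731
ΣP(Jan 2015)Q(Jan 2015) = 11.87×71 + 33.55×11 = 842.77 + 369.05 = 1211.82
L = 1731 / 1211.82 × 100 = 142.8430
Paasche component (current-period weights):
ΣP(Feb 2015)Q(Feb 2015) = 16.86×81 + 48.54×9 = 1365.66 + 436.86 = 1802.52
ΣP(Jan 2015)Q(Feb 2015) = 11.87×81 + 33.55×9 = 961.47 + 301.95 = 1263.42
P = 1802.52 / 1263.42 × 100 = 142.6699
Fisher = √(L × P) = √(142.8430 × 142.6699) = 142.7564

142.76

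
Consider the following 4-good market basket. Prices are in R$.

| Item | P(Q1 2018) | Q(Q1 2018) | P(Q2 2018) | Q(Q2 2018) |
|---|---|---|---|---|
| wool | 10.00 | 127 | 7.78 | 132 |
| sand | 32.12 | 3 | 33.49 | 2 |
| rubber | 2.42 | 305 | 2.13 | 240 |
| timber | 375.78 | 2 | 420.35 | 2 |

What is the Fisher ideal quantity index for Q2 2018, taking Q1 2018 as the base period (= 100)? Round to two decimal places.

94.98

Laspeyres component (base-period weights):
ΣP(Q1 2018)Q(Q2 2018) = 10.00×132 + 32.12×2 + 2.42×240 + 375.78×2 = 1320 + 64.24 + 580.8 + 751.56 = 2716.6
ΣP(Q1 2018)Q(Q1 2018) = 10.00×127 + 32.12×3 + 2.42×305 + 375.78×2 = 1270 + 96.36 + 738.1 + 751.56 = 2856.02
L = 2716.6 / 2856.02 × 100 = 95.1184
Paasche component (current-period weights):
ΣP(Q2 2018)Q(Q2 2018) = 7.78×132 + 33.49×2 + 2.13×240 + 420.35×2 = 1026.96 + 66.98 + 511.2 + 840.7 = 2445.84
ΣP(Q2 2018)Q(Q1 2018) = 7.78×127 + 33.49×3 + 2.13×305 + 420.35×2 = 988.06 + 100.47 + 649.65 + 840.7 = 2578.88
P = 2445.84 / 2578.88 × 100 = 94.8412
Fisher = √(L × P) = √(95.1184 × 94.8412) = 94.9797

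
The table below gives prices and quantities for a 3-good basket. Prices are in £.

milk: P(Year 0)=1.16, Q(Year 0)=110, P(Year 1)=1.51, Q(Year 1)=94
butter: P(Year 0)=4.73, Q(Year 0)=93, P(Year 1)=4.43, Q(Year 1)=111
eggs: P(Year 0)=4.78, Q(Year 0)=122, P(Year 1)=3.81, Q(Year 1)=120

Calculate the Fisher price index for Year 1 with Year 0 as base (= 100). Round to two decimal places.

Laspeyres component (base-period weights):
ΣP(Year 1)Q(Year 0) = 1.51×110 + 4.43×93 + 3.81×122 = 166.1 + 411.99 + 464.82 = 1042.91
ΣP(Year 0)Q(Year 0) = 1.16×110 + 4.73×93 + 4.78×122 = 127.6 + 439.89 + 583.16 = 1150.65
L = 1042.91 / 1150.65 × 100 = 90.6366
Paasche component (current-period weights):
ΣP(Year 1)Q(Year 1) = 1.51×94 + 4.43×111 + 3.81×120 = 141.94 + 491.73 + 457.2 = 1090.87
ΣP(Year 0)Q(Year 1) = 1.16×94 + 4.73×111 + 4.78×120 = 109.04 + 525.03 + 573.6 = 1207.67
P = 1090.87 / 1207.67 × 100 = 90.3285
Fisher = √(L × P) = √(90.6366 × 90.3285) = 90.4824

90.48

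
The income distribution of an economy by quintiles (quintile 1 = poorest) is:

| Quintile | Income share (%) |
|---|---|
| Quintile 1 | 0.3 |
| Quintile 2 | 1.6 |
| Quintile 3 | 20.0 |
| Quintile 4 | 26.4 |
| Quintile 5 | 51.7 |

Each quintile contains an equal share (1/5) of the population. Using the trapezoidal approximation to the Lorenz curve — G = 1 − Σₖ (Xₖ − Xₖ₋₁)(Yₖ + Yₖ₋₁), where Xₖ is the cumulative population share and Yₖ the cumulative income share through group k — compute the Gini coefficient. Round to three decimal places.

0.510

Cumulative income shares Yₖ: 0.0030, 0.0190, 0.2190, 0.4830, 1.0000
Σ (Xₖ−Xₖ₋₁)(Yₖ+Yₖ₋₁) = (1/5)(0.0030+0.0000) + (1/5)(0.0190+0.0030) + (1/5)(0.2190+0.0190) + (1/5)(0.4830+0.2190) + (1/5)(1.0000+0.4830)
  = 0.0006 + 0.0044 + 0.0476 + 0.1404 + 0.2966 = 0.4896
G = 1 − 0.4896 = 0.5104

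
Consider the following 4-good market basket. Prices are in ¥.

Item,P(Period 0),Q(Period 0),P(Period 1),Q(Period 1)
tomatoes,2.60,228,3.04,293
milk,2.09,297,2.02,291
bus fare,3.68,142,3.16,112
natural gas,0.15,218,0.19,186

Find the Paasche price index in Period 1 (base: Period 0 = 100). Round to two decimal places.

Paasche price index uses current-period quantities as weights.
ΣP(Period 1)·Q(Period 1) = 3.04×293 + 2.02×291 + 3.16×112 + 0.19×186 = 890.72 + 587.82 + 353.92 + 35.34 = 1867.8
ΣP(Period 0)·Q(Period 1) = 2.60×293 + 2.09×291 + 3.68×112 + 0.15×186 = 761.8 + 608.19 + 412.16 + 27.9 = 1810.05
Index = 1867.8 / 1810.05 × 100 = 103.1905

103.19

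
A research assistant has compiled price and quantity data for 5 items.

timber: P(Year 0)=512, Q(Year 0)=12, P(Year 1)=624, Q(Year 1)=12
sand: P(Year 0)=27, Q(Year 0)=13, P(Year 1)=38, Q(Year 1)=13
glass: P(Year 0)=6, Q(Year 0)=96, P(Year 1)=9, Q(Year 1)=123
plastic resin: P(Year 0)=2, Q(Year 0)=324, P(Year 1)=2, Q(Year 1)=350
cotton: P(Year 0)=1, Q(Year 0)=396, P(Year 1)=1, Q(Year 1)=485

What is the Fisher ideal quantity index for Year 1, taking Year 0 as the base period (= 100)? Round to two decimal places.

103.81

Laspeyres component (base-period weights):
ΣP(Year 0)Q(Year 1) = 512×12 + 27×13 + 6×123 + 2×350 + 1×485 = 6144 + 351 + 738 + 700 + 485 = 8418
ΣP(Year 0)Q(Year 0) = 512×12 + 27×13 + 6×96 + 2×324 + 1×396 = 6144 + 351 + 576 + 648 + 396 = 8115
L = 8418 / 8115 × 100 = 103.7338
Paasche component (current-period weights):
ΣP(Year 1)Q(Year 1) = 624×12 + 38×13 + 9×123 + 2×350 + 1×485 = 7488 + 494 + 1107 + 700 + 485 = 10274
ΣP(Year 1)Q(Year 0) = 624×12 + 38×13 + 9×96 + 2×324 + 1×396 = 7488 + 494 + 864 + 648 + 396 = 9890
P = 10274 / 9890 × 100 = 103.8827
Fisher = √(L × P) = √(103.7338 × 103.8827) = 103.8082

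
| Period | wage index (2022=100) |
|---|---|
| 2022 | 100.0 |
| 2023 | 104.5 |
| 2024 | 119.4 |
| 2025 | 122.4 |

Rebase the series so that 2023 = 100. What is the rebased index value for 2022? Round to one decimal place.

95.7

Rebased(2022) = 100.0 / 104.5 × 100 = 95.6938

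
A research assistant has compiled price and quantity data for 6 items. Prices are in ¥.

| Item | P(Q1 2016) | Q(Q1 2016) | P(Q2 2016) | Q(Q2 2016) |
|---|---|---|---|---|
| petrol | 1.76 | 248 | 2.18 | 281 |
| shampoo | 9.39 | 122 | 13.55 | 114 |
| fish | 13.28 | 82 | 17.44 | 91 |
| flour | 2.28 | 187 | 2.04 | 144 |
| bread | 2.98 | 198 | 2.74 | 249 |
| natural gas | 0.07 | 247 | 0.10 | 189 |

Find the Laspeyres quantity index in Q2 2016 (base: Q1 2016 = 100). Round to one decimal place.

Laspeyres quantity index uses base-period prices as weights.
ΣP(Q1 2016)·Q(Q2 2016) = 1.76×281 + 9.39×114 + 13.28×91 + 2.28×144 + 2.98×249 + 0.07×189 = 494.56 + 1070.46 + 1208.48 + 328.32 + 742.02 + 13.23 = 3857.07
ΣP(Q1 2016)·Q(Q1 2016) = 1.76×248 + 9.39×122 + 13.28×82 + 2.28×187 + 2.98×198 + 0.07×247 = 436.48 + 1145.58 + 1088.96 + 426.36 + 590.04 + 17.29 = 3704.71
Index = 3857.07 / 3704.71 × 100 = 104.1126

104.1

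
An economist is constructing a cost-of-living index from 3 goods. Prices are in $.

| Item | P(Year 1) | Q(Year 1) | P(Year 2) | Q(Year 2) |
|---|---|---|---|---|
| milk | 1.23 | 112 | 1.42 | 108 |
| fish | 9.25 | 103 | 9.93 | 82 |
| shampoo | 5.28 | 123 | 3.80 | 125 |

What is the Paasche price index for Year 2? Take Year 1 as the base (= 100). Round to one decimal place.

Paasche price index uses current-period quantities as weights.
ΣP(Year 2)·Q(Year 2) = 1.42×108 + 9.93×82 + 3.80×125 = 153.36 + 814.26 + 475 = 1442.62
ΣP(Year 1)·Q(Year 2) = 1.23×108 + 9.25×82 + 5.28×125 = 132.84 + 758.5 + 660 = 1551.34
Index = 1442.62 / 1551.34 × 100 = 92.9919

93.0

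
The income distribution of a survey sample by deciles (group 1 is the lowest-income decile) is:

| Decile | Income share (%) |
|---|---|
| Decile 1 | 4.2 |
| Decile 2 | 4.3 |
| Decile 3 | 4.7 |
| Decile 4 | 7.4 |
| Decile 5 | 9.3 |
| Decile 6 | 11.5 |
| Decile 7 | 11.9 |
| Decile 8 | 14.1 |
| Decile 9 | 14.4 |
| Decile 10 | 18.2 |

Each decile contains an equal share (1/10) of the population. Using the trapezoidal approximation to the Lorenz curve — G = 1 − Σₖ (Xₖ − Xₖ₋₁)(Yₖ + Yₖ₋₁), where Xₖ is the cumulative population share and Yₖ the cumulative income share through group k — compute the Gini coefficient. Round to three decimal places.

0.259

Cumulative income shares Yₖ: 0.0420, 0.0850, 0.1320, 0.2060, 0.2990, 0.4140, 0.5330, 0.6740, 0.8180, 1.0000
Σ (Xₖ−Xₖ₋₁)(Yₖ+Yₖ₋₁) = (1/10)(0.0420+0.0000) + (1/10)(0.0850+0.0420) + (1/10)(0.1320+0.0850) + (1/10)(0.2060+0.1320) + (1/10)(0.2990+0.2060) + (1/10)(0.4140+0.2990) + (1/10)(0.5330+0.4140) + (1/10)(0.6740+0.5330) + (1/10)(0.8180+0.6740) + (1/10)(1.0000+0.8180)
  = 0.0042 + 0.0127 + 0.0217 + 0.0338 + 0.0505 + 0.0713 + 0.0947 + 0.1207 + 0.1492 + 0.1818 = 0.7406
G = 1 − 0.7406 = 0.2594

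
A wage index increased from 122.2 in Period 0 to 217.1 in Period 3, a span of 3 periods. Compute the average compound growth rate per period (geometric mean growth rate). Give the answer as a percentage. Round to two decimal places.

Growth factor = (217.1/122.2)^(1/3) = (1.776596)^(1/3) = 1.211145
Growth rate = 1.211145 − 1 = 0.211145 = 21.1145%

21.11%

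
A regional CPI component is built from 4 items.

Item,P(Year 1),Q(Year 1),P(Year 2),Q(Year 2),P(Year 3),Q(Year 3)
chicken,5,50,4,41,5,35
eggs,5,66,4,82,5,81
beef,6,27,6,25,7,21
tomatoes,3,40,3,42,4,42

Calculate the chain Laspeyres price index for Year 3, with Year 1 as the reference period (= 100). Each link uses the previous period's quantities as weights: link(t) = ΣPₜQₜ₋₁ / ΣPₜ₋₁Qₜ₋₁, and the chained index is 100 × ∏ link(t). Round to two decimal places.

Link Year 1→Year 2:
ΣP(Year 2)Q(Year 1) = 4×50 + 4×66 + 6×27 + 3×40 = 200 + 264 + 162 + 120 = 746
ΣP(Year 1)Q(Year 1) = 5×50 + 5×66 + 6×27 + 3×40 = 250 + 330 + 162 + 120 = 862
link = 746/862 = 0.865429
Link Year 2→Year 3:
ΣP(Year 3)Q(Year 2) = 5×41 + 5×82 + 7×25 + 4×42 = 205 + 410 + 175 + 168 = 958
ΣP(Year 2)Q(Year 2) = 4×41 + 4×82 + 6×25 + 3×42 = 164 + 328 + 150 + 126 = 768
link = 958/768 = 1.247396
Chained index = 100 × 0.865429 × 1.247396 = 107.9533

107.95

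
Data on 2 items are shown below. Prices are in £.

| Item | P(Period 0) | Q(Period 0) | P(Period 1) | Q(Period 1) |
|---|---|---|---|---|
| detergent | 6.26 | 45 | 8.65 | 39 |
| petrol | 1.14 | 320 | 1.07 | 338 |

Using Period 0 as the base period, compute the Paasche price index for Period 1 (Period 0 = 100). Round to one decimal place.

Paasche price index uses current-period quantities as weights.
ΣP(Period 1)·Q(Period 1) = 8.65×39 + 1.07×338 = 337.35 + 361.66 = 699.01
ΣP(Period 0)·Q(Period 1) = 6.26×39 + 1.14×338 = 244.14 + 385.32 = 629.46
Index = 699.01 / 629.46 × 100 = 111.0492

111.0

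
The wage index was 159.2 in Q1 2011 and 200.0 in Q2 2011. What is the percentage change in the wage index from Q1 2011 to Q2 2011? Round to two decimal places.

Change = (200.0 − 159.2) / 159.2 × 100
       = 40.8 / 159.2 × 100 = 25.6281%

25.63%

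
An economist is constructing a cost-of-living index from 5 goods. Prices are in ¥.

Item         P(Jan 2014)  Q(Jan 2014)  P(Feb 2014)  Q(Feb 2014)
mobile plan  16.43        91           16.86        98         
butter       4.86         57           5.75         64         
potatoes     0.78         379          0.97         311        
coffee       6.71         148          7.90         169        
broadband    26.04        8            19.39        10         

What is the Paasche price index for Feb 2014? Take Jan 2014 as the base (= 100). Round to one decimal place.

108.2

Paasche price index uses current-period quantities as weights.
ΣP(Feb 2014)·Q(Feb 2014) = 16.86×98 + 5.75×64 + 0.97×311 + 7.90×169 + 19.39×10 = 1652.28 + 368 + 301.67 + 1335.1 + 193.9 = 3850.95
ΣP(Jan 2014)·Q(Feb 2014) = 16.43×98 + 4.86×64 + 0.78×311 + 6.71×169 + 26.04×10 = 1610.14 + 311.04 + 242.58 + 1133.99 + 260.4 = 3558.15
Index = 3850.95 / 3558.15 × 100 = 108.2290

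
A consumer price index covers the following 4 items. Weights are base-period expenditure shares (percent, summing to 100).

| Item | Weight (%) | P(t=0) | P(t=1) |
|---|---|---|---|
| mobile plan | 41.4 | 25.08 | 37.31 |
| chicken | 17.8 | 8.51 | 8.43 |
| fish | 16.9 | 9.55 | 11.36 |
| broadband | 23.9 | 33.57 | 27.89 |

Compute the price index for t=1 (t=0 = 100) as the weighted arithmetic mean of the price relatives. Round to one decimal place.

119.2

mobile plan: 41.4 × (37.31/25.08) = 41.4 × 1.487640 = 61.5883
chicken: 17.8 × (8.43/8.51) = 17.8 × 0.990599 = 17.6327
fish: 16.9 × (11.36/9.55) = 16.9 × 1.189529 = 20.1030
broadband: 23.9 × (27.89/33.57) = 23.9 × 0.830801 = 19.8562
Index = Σ wᵢ·(p₁ᵢ/p₀ᵢ) = 61.5883 + 17.6327 + 20.1030 + 19.8562 = 119.1801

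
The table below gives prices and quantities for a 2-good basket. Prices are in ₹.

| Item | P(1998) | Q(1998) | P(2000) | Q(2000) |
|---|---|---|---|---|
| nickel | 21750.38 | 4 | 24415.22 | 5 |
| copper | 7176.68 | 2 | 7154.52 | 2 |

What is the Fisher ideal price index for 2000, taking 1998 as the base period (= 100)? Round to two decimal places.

Laspeyres component (base-period weights):
ΣP(2000)Q(1998) = 24415.22×4 + 7154.52×2 = 97660.88 + 14309.04 = 111969.92
ΣP(1998)Q(1998) = 21750.38×4 + 7176.68×2 = 87001.52 + 14353.36 = 101354.88
L = 111969.92 / 101354.88 × 100 = 110.4731
Paasche component (current-period weights):
ΣP(2000)Q(2000) = 24415.22×5 + 7154.52×2 = 122076.1 + 14309.04 = 136385.14
ΣP(1998)Q(2000) = 21750.38×5 + 7176.68×2 = 108751.9 + 14353.36 = 123105.26
P = 136385.14 / 123105.26 × 100 = 110.7874
Fisher = √(L × P) = √(110.4731 × 110.7874) = 110.6302

110.63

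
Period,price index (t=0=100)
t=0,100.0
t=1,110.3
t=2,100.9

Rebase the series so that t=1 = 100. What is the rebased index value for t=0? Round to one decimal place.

90.7

Rebased(t=0) = 100.0 / 110.3 × 100 = 90.6618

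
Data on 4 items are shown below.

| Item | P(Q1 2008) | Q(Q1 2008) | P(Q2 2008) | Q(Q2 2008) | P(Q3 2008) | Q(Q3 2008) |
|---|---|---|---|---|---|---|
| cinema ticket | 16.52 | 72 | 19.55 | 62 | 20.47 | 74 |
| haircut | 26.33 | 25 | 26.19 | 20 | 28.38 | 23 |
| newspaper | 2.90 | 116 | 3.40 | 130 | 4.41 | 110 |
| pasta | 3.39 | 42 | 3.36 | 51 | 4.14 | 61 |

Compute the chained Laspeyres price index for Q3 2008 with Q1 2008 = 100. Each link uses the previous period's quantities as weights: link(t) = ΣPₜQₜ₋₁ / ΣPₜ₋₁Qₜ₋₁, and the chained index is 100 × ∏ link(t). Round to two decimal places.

124.59

Link Q1 2008→Q2 2008:
ΣP(Q2 2008)Q(Q1 2008) = 19.55×72 + 26.19×25 + 3.40×116 + 3.36×42 = 1407.6 + 654.75 + 394.4 + 141.12 = 2597.87
ΣP(Q1 2008)Q(Q1 2008) = 16.52×72 + 26.33×25 + 2.90×116 + 3.39×42 = 1189.44 + 658.25 + 336.4 + 142.38 = 2326.47
link = 2597.87/2326.47 = 1.116657
Link Q2 2008→Q3 2008:
ΣP(Q3 2008)Q(Q2 2008) = 20.47×62 + 28.38×20 + 4.41×130 + 4.14×51 = 1269.14 + 567.6 + 573.3 + 211.14 = 2621.18
ΣP(Q2 2008)Q(Q2 2008) = 19.55×62 + 26.19×20 + 3.40×130 + 3.36×51 = 1212.1 + 523.8 + 442 + 171.36 = 2349.26
link = 2621.18/2349.26 = 1.115747
Chained index = 100 × 1.116657 × 1.115747 = 124.5907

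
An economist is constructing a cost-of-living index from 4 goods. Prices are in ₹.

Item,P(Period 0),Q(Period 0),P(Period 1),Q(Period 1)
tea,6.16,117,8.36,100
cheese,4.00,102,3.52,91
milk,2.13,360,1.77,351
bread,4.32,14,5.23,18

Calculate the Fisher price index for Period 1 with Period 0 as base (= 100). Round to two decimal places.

Laspeyres component (base-period weights):
ΣP(Period 1)Q(Period 0) = 8.36×117 + 3.52×102 + 1.77×360 + 5.23×14 = 978.12 + 359.04 + 637.2 + 73.22 = 2047.58
ΣP(Period 0)Q(Period 0) = 6.16×117 + 4.00×102 + 2.13×360 + 4.32×14 = 720.72 + 408 + 766.8 + 60.48 = 1956
L = 2047.58 / 1956 × 100 = 104.6820
Paasche component (current-period weights):
ΣP(Period 1)Q(Period 1) = 8.36×100 + 3.52×91 + 1.77×351 + 5.23×18 = 836 + 320.32 + 621.27 + 94.14 = 1871.73
ΣP(Period 0)Q(Period 1) = 6.16×100 + 4.00×91 + 2.13×351 + 4.32×18 = 616 + 364 + 747.63 + 77.76 = 1805.39
P = 1871.73 / 1805.39 × 100 = 103.6746
Fisher = √(L × P) = √(104.6820 × 103.6746) = 104.1771

104.18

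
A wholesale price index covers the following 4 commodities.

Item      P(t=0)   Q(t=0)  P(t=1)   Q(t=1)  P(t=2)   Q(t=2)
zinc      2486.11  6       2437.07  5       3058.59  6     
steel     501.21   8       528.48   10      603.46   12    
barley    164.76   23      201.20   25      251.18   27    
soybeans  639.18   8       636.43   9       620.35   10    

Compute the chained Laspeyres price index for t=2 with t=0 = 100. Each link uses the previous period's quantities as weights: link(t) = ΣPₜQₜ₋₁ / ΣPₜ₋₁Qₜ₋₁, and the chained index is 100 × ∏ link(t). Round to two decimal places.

Link t=0→t=1:
ΣP(t=1)Q(t=0) = 2437.07×6 + 528.48×8 + 201.20×23 + 636.43×8 = 14622.42 + 4227.84 + 4627.6 + 5091.44 = 28569.3
ΣP(t=0)Q(t=0) = 2486.11×6 + 501.21×8 + 164.76×23 + 639.18×8 = 14916.66 + 4009.68 + 3789.48 + 5113.44 = 27829.26
link = 28569.3/27829.26 = 1.026592
Link t=1→t=2:
ΣP(t=2)Q(t=1) = 3058.59×5 + 603.46×10 + 251.18×25 + 620.35×9 = 15292.95 + 6034.6 + 6279.5 + 5583.15 = 33190.2
ΣP(t=1)Q(t=1) = 2437.07×5 + 528.48×10 + 201.20×25 + 636.43×9 = 12185.35 + 5284.8 + 5030 + 5727.87 = 28228.02
link = 33190.2/28228.02 = 1.175789
Chained index = 100 × 1.026592 × 1.175789 = 120.7056

120.71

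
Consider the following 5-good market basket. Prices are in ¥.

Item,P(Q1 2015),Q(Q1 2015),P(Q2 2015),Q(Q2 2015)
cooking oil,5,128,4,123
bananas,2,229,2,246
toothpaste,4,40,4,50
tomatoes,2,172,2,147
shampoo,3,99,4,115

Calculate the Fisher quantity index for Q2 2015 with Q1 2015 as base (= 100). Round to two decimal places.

Laspeyres component (base-period weights):
ΣP(Q1 2015)Q(Q2 2015) = 5×123 + 2×246 + 4×50 + 2×147 + 3×115 = 615 + 492 + 200 + 294 + 345 = 1946
ΣP(Q1 2015)Q(Q1 2015) = 5×128 + 2×229 + 4×40 + 2×172 + 3×99 = 640 + 458 + 160 + 344 + 297 = 1899
L = 1946 / 1899 × 100 = 102.4750
Paasche component (current-period weights):
ΣP(Q2 2015)Q(Q2 2015) = 4×123 + 2×246 + 4×50 + 2×147 + 4×115 = 492 + 492 + 200 + 294 + 460 = 1938
ΣP(Q2 2015)Q(Q1 2015) = 4×128 + 2×229 + 4×40 + 2×172 + 4×99 = 512 + 458 + 160 + 344 + 396 = 1870
P = 1938 / 1870 × 100 = 103.6364
Fisher = √(L × P) = √(102.4750 × 103.6364) = 103.0540

103.05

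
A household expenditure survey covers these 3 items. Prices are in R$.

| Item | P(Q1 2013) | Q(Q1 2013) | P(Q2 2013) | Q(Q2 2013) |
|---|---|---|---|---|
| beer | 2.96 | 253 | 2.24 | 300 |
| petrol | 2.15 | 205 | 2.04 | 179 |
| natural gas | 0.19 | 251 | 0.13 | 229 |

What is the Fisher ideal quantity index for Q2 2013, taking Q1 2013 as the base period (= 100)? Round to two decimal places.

105.62

Laspeyres component (base-period weights):
ΣP(Q1 2013)Q(Q2 2013) = 2.96×300 + 2.15×179 + 0.19×229 = 888 + 384.85 + 43.51 = 1316.36
ΣP(Q1 2013)Q(Q1 2013) = 2.96×253 + 2.15×205 + 0.19×251 = 748.88 + 440.75 + 47.69 = 1237.32
L = 1316.36 / 1237.32 × 100 = 106.3880
Paasche component (current-period weights):
ΣP(Q2 2013)Q(Q2 2013) = 2.24×300 + 2.04×179 + 0.13×229 = 672 + 365.16 + 29.77 = 1066.93
ΣP(Q2 2013)Q(Q1 2013) = 2.24×253 + 2.04×205 + 0.13×251 = 566.72 + 418.2 + 32.63 = 1017.55
P = 1066.93 / 1017.55 × 100 = 104.8528
Fisher = √(L × P) = √(106.3880 × 104.8528) = 105.6176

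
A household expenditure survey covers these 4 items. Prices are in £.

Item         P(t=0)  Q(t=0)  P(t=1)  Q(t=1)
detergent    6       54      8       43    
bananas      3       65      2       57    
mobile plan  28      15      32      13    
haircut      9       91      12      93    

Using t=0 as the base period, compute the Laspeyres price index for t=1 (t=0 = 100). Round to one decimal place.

121.4

Laspeyres price index uses base-period quantities as weights.
ΣP(t=1)·Q(t=0) = 8×54 + 2×65 + 32×15 + 12×91 = 432 + 130 + 480 + 1092 = 2134
ΣP(t=0)·Q(t=0) = 6×54 + 3×65 + 28×15 + 9×91 = 324 + 195 + 420 + 819 = 1758
Index = 2134 / 1758 × 100 = 121.3879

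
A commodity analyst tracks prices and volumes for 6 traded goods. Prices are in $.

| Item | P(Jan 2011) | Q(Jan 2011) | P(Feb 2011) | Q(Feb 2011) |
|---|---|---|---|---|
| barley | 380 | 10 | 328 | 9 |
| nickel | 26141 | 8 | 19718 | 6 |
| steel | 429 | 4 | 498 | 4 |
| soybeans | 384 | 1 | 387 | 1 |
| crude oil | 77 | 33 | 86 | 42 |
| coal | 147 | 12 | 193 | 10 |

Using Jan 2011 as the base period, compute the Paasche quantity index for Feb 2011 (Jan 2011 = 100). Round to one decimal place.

Paasche quantity index uses current-period prices as weights.
ΣP(Feb 2011)·Q(Feb 2011) = 328×9 + 19718×6 + 498×4 + 387×1 + 86×42 + 193×10 = 2952 + 118308 + 1992 + 387 + 3612 + 1930 = 129181
ΣP(Feb 2011)·Q(Jan 2011) = 328×10 + 19718×8 + 498×4 + 387×1 + 86×33 + 193×12 = 3280 + 157744 + 1992 + 387 + 2838 + 2316 = 168557
Index = 129181 / 168557 × 100 = 76.6394

76.6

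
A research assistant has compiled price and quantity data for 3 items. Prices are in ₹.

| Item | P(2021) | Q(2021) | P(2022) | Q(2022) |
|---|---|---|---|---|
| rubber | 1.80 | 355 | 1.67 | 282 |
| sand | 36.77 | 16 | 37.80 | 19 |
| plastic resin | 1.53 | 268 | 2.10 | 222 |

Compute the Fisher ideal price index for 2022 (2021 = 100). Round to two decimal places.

Laspeyres component (base-period weights):
ΣP(2022)Q(2021) = 1.67×355 + 37.80×16 + 2.10×268 = 592.85 + 604.8 + 562.8 = 1760.45
ΣP(2021)Q(2021) = 1.80×355 + 36.77×16 + 1.53×268 = 639 + 588.32 + 410.04 = 1637.36
L = 1760.45 / 1637.36 × 100 = 107.5176
Paasche component (current-period weights):
ΣP(2022)Q(2022) = 1.67×282 + 37.80×19 + 2.10×222 = 470.94 + 718.2 + 466.2 = 1655.34
ΣP(2021)Q(2022) = 1.80×282 + 36.77×19 + 1.53×222 = 507.6 + 698.63 + 339.66 = 1545.89
P = 1655.34 / 1545.89 × 100 = 107.0801
Fisher = √(L × P) = √(107.5176 × 107.0801) = 107.2986

107.30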